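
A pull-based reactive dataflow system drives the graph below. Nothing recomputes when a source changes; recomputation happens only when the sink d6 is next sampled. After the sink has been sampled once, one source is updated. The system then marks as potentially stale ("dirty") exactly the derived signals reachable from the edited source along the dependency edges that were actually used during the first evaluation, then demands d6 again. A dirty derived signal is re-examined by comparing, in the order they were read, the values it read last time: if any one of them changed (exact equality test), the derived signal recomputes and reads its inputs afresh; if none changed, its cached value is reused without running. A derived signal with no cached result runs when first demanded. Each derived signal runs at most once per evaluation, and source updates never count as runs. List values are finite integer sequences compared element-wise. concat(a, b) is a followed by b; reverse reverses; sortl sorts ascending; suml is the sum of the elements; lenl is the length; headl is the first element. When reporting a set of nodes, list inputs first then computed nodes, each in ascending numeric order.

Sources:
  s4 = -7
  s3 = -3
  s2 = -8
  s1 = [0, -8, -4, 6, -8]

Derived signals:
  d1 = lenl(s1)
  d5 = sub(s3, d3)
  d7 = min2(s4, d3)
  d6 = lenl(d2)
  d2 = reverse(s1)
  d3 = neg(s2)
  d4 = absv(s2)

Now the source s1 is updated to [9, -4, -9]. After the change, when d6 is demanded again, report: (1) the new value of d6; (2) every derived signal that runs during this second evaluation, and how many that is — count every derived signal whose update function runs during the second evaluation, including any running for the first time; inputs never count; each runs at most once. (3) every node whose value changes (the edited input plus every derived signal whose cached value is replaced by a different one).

New value of d6: 3.
Derived signals that run: d2, d6 — 2 in total.
Values that change: s1, d2, d6.

First evaluation (everything demanded from the output):
  d2 = reverse([0, -8, -4, 6, -8]) = [-8, 6, -4, -8, 0]
  d6 = lenl([-8, 6, -4, -8, 0]) = 5

Propagation after the edit:
  d2: runs — s1 [0, -8, -4, 6, -8]->[9, -4, -9]; result [-9, -4, 9].
  d6: runs — d2 [-8, 6, -4, -8, 0]->[-9, -4, 9]; result 3.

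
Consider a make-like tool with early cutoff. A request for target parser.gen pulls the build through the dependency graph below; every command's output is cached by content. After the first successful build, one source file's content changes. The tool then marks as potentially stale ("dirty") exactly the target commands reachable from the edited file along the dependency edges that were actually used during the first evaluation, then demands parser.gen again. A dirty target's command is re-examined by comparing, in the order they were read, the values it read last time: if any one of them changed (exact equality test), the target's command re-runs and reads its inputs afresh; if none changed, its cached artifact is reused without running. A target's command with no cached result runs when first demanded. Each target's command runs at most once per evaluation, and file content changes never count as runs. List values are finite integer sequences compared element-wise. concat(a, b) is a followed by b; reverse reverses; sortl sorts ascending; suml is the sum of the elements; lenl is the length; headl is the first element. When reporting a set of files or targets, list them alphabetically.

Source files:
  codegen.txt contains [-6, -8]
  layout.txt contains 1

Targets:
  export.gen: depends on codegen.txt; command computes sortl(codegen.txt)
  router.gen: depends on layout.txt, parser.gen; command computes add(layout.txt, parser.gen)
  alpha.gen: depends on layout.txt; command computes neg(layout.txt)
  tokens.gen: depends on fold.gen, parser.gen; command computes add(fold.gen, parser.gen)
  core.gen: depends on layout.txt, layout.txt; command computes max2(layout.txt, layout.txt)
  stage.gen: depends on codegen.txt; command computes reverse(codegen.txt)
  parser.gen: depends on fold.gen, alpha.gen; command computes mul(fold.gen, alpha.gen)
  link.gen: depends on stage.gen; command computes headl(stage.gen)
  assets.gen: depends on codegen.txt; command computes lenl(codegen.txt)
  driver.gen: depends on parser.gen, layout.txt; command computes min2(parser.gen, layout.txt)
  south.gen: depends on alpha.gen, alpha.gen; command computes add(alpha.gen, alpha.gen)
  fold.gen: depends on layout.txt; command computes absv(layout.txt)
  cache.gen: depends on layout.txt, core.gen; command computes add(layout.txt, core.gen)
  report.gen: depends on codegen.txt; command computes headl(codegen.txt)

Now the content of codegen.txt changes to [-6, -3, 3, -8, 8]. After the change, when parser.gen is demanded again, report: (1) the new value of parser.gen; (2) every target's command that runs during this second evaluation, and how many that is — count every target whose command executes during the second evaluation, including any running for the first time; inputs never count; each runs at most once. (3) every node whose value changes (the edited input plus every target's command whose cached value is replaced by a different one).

Demanding parser.gen again yields -1.
0 target commands run: none.
The nodes whose values change: codegen.txt.
Note the shortcut — codegen.txt feeds only undemanded nodes, so no recomputation happens.

First demand of the output computes:
  alpha.gen = neg(1) = -1
  fold.gen = absv(1) = 1
  parser.gen = mul(1, -1) = -1

After the edit, cleaning proceeds:
  codegen.txt only reaches undemanded nodes; the second demand re-runs nothing.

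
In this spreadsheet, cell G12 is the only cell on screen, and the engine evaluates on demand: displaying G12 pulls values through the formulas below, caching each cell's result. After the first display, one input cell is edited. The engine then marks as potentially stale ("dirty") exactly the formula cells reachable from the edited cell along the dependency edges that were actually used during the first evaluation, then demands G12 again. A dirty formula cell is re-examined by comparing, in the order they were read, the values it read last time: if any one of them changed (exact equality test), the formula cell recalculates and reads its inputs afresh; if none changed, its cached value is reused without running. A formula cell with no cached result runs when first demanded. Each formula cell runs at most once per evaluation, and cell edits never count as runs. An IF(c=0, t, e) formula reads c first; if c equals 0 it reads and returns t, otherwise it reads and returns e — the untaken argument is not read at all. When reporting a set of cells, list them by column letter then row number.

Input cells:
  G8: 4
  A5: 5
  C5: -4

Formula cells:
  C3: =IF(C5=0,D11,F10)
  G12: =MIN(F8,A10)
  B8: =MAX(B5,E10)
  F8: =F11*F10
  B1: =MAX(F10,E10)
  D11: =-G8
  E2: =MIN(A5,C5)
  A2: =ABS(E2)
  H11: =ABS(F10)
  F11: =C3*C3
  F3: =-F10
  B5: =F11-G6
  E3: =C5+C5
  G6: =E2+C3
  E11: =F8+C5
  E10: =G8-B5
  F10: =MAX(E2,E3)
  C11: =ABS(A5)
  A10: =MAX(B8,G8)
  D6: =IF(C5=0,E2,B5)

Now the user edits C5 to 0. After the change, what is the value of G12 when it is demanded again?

Initial pass — values computed on the first demand:
  E2 = MIN(5, -4) = -4
  E3 = -4 + -4 = -8
  F10 = MAX(-4, -8) = -4
  C3 = IF(C5=0: C5=-4 -> else branch F10) = -4
  F11 = -4 * -4 = 16
  F8 = 16 * -4 = -64
  G6 = -4 + -4 = -8
  B5 = 16 - -8 = 24
  E10 = 4 - 24 = -20
  B8 = MAX(24, -20) = 24
  A10 = MAX(24, 4) = 24
  G12 = MIN(-64, 24) = -64

Second demand — change propagation:
  D11: newly demanded (no cache) — executes and yields -4.
  E2: re-runs because C5 -4->0; new result 0.
  E3: re-runs because C5 -4->0; C5 -4->0; new result 0.
  F10: re-runs because E2 -4->0; E3 -8->0; new result 0.
  C3: re-runs because C5 -4->0; F10 -4->0; new result -4 (unchanged).
  F11: re-examined; everything it read last time is the same (C3 unchanged, C3 unchanged) — cache 16 kept, no run.
  F8: re-runs because F10 -4->0; new result 0.
  G6: re-runs because E2 -4->0; new result -4.
  B5: re-runs because G6 -8->-4; new result 20.
  E10: re-runs because B5 24->20; new result -16.
  B8: re-runs because B5 24->20; E10 -20->-16; new result 20.
  A10: re-runs because B8 24->20; new result 20.
  G12: re-runs because F8 -64->0; A10 24->20; new result 0.

The important point: the flipped condition pulls in fresh nodes; D11 runs for the first time.

G12 now evaluates to 0.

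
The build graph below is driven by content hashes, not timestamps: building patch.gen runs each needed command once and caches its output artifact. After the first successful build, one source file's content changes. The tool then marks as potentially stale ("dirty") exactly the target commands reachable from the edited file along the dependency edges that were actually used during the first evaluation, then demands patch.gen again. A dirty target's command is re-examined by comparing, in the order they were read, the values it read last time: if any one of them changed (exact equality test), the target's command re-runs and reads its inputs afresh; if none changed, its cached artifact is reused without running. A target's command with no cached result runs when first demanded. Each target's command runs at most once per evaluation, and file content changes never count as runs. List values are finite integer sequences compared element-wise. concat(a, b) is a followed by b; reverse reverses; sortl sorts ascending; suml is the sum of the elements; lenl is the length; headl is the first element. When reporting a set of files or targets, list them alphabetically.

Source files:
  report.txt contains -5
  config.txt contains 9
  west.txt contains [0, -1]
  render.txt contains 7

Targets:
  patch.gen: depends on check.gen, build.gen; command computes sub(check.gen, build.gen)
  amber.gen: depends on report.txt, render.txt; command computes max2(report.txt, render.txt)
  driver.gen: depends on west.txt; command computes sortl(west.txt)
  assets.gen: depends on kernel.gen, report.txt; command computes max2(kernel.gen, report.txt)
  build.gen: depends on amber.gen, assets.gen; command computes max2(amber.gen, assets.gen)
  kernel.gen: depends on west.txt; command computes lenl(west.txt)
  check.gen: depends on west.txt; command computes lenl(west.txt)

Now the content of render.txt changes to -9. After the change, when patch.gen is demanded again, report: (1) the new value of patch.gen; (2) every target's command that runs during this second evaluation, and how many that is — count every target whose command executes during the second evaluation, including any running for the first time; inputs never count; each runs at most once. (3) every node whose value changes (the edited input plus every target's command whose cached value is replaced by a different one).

Initial pass — values computed on the first demand:
  amber.gen = max2(-5, 7) = 7
  check.gen = lenl([0, -1]) = 2
  kernel.gen = lenl([0, -1]) = 2
  assets.gen = max2(2, -5) = 2
  build.gen = max2(7, 2) = 7
  patch.gen = sub(2, 7) = -5

Second demand — change propagation:
  amber.gen: re-runs because render.txt 7->-9; new result -5.
  build.gen: re-runs because amber.gen 7->-5; new result 2.
  patch.gen: re-runs because build.gen 7->2; new result 0.

patch.gen now evaluates to 0.
Run set: amber.gen, build.gen, patch.gen (3 run).
Changed values: amber.gen, build.gen, patch.gen, render.txt.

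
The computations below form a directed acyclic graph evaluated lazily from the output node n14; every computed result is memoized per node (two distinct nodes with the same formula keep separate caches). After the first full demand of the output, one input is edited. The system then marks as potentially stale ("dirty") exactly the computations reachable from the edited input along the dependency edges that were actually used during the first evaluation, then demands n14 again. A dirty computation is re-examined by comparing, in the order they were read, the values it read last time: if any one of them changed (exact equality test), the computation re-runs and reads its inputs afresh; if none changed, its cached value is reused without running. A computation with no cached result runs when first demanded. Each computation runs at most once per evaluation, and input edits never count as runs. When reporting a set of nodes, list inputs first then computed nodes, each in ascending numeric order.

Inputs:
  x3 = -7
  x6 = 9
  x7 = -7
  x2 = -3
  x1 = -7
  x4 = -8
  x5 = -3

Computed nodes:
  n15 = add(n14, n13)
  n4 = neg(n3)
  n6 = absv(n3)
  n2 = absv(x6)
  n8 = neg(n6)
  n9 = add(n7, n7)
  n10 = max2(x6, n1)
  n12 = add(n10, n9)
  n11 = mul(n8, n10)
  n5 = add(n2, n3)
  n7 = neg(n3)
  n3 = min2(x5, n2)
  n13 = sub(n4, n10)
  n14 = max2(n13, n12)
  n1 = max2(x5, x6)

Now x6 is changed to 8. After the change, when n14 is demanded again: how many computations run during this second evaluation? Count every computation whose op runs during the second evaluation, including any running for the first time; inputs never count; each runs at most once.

First demand of the output computes:
  n1 = max2(-3, 9) = 9
  n2 = absv(9) = 9
  n3 = min2(-3, 9) = -3
  n4 = neg(-3) = 3
  n7 = neg(-3) = 3
  n9 = add(3, 3) = 6
  n10 = max2(9, 9) = 9
  n12 = add(9, 6) = 15
  n13 = sub(3, 9) = -6
  n14 = max2(-6, 15) = 15

After the edit, cleaning proceeds:
  n1: a read changed (x6 9->8) — executes, giving 8.
  n2: a read changed (x6 9->8) — executes, giving 8.
  n3: a read changed (n2 9->8) — executes, giving -3 — identical to its old value.
  n4: dirty, but its reads are unchanged (n3 unchanged); cached 3 stands.
  n7: dirty, but its reads are unchanged (n3 unchanged); cached 3 stands.
  n9: dirty, but its reads are unchanged (n7 unchanged, n7 unchanged); cached 6 stands.
  n10: a read changed (x6 9->8; n1 9->8) — executes, giving 8.
  n12: a read changed (n10 9->8) — executes, giving 14.
  n13: a read changed (n10 9->8) — executes, giving -5.
  n14: a read changed (n13 -6->-5; n12 15->14) — executes, giving 14.

Note where the cutoff bites: n4 is checked, finds nothing changed, and keeps its cache.

7 computations run: n1, n2, n3, n10, n12, n13, n14.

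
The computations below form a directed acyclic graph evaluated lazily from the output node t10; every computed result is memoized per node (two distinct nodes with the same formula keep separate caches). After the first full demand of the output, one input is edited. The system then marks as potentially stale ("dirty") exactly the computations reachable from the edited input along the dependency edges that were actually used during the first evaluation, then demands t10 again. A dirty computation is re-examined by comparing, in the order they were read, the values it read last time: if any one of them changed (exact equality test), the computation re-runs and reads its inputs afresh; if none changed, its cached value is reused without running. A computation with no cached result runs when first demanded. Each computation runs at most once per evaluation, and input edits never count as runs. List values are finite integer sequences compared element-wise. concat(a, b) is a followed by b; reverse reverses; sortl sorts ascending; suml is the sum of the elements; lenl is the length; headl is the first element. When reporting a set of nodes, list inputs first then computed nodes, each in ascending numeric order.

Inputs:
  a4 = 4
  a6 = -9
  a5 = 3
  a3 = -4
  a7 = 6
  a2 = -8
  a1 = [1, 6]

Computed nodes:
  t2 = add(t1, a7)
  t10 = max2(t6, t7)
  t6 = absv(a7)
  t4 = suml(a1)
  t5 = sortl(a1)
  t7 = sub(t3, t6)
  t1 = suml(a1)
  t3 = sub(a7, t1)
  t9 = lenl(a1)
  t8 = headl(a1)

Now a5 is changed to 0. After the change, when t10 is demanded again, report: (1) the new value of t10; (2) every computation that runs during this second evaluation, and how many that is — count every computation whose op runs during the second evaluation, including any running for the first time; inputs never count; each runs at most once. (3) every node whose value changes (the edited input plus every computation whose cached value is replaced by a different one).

Demanding t10 again yields 6.
0 computations run: none.
The nodes whose values change: a5.
Note the shortcut — nothing in the graph depends on a5 at all, so no recomputation happens.

First demand of the output computes:
  t1 = suml([1, 6]) = 7
  t3 = sub(6, 7) = -1
  t6 = absv(6) = 6
  t7 = sub(-1, 6) = -7
  t10 = max2(6, -7) = 6

After the edit, cleaning proceeds:
  no node depends on a5 at all; the second demand re-runs nothing.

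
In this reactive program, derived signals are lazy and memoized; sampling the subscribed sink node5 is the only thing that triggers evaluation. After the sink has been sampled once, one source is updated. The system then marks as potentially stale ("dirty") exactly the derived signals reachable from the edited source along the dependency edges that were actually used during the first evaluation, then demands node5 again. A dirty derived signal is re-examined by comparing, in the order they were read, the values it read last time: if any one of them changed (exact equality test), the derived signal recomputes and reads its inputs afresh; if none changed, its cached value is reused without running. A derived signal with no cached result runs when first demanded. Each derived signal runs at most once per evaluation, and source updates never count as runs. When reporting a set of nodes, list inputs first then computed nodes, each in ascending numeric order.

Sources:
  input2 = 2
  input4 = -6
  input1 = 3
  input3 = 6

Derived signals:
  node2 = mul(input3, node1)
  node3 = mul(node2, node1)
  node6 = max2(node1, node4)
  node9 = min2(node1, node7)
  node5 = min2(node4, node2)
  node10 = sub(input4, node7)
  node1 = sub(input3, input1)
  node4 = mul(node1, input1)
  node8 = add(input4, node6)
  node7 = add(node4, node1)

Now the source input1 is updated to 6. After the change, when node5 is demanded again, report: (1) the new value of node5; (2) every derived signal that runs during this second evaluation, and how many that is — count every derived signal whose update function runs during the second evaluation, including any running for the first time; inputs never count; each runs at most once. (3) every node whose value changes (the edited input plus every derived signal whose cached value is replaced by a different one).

First demand of the output computes:
  node1 = sub(6, 3) = 3
  node2 = mul(6, 3) = 18
  node4 = mul(3, 3) = 9
  node5 = min2(9, 18) = 9

After the edit, cleaning proceeds:
  node1: a read changed (input1 3->6) — executes, giving 0.
  node2: a read changed (node1 3->0) — executes, giving 0.
  node4: a read changed (node1 3->0; input1 3->6) — executes, giving 0.
  node5: a read changed (node4 9->0; node2 18->0) — executes, giving 0.

Demanding node5 again yields 0.
4 derived signals run: node1, node2, node4, node5.
The nodes whose values change: input1, node1, node2, node4, node5.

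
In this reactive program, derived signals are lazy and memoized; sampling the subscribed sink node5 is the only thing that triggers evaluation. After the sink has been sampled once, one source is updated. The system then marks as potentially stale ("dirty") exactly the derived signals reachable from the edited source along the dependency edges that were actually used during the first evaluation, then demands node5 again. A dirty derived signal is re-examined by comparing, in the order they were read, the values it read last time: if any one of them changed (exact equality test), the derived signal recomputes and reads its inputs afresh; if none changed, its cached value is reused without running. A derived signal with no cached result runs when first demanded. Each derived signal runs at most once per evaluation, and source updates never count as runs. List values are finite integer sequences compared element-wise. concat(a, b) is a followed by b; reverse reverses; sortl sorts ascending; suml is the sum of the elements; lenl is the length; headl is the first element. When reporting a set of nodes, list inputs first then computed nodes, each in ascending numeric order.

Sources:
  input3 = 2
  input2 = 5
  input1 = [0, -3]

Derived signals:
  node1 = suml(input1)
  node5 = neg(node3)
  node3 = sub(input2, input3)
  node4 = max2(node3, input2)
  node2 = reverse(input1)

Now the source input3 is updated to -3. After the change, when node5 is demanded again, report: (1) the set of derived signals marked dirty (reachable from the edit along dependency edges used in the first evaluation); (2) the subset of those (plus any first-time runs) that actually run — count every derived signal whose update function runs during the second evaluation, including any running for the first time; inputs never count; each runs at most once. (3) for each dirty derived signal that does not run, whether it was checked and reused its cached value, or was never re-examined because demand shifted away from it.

First demand of the output computes:
  node3 = sub(5, 2) = 3
  node5 = neg(3) = -3

After the edit, cleaning proceeds:
  node3: a read changed (input3 2->-3) — executes, giving 8.
  node5: a read changed (node3 3->8) — executes, giving -8.

The edit dirties: node3, node5.
2 derived signals run: node3, node5.
No dirty derived signal escaped a run.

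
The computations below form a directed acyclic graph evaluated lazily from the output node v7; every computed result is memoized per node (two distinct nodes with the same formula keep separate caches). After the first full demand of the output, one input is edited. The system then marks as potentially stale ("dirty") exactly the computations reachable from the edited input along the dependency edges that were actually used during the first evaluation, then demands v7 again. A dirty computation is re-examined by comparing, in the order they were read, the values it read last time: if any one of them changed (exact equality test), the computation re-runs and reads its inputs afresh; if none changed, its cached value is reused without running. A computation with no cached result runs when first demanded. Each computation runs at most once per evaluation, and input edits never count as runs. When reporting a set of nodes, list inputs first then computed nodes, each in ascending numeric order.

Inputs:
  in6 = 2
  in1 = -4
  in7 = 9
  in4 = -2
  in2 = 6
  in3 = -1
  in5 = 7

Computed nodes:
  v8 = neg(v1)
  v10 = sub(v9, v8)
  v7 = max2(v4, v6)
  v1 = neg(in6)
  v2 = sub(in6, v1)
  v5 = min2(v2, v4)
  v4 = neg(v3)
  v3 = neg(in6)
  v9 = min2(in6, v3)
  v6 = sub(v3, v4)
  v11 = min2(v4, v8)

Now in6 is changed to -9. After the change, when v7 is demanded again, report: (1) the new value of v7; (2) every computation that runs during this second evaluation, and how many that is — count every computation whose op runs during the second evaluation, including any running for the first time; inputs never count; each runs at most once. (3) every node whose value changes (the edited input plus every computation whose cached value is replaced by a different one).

First demand of the output computes:
  v3 = neg(2) = -2
  v4 = neg(-2) = 2
  v6 = sub(-2, 2) = -4
  v7 = max2(2, -4) = 2

After the edit, cleaning proceeds:
  v3: a read changed (in6 2->-9) — executes, giving 9.
  v4: a read changed (v3 -2->9) — executes, giving -9.
  v6: a read changed (v3 -2->9; v4 2->-9) — executes, giving 18.
  v7: a read changed (v4 2->-9; v6 -4->18) — executes, giving 18.

Demanding v7 again yields 18.
4 computations run: v3, v4, v6, v7.
The nodes whose values change: in6, v3, v4, v6, v7.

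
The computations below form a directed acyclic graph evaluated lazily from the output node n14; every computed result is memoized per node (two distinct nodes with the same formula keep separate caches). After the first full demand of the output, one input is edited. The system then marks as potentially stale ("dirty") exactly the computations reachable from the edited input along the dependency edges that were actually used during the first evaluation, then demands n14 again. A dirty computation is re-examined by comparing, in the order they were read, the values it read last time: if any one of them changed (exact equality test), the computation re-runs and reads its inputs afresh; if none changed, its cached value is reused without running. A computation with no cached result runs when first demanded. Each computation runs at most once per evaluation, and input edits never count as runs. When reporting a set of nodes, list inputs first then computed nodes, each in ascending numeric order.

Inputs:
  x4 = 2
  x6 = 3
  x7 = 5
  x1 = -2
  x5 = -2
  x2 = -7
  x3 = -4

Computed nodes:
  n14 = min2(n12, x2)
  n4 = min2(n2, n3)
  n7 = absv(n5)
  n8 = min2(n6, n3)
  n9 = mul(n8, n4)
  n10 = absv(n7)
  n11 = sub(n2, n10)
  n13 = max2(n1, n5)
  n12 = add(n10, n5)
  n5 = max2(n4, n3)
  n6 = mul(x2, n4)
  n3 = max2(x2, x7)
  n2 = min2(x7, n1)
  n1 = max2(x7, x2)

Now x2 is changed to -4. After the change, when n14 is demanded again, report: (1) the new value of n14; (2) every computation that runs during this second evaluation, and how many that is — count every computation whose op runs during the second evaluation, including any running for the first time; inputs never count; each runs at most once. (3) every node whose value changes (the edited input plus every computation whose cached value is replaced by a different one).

First demand of the output computes:
  n1 = max2(5, -7) = 5
  n2 = min2(5, 5) = 5
  n3 = max2(-7, 5) = 5
  n4 = min2(5, 5) = 5
  n5 = max2(5, 5) = 5
  n7 = absv(5) = 5
  n10 = absv(5) = 5
  n12 = add(5, 5) = 10
  n14 = min2(10, -7) = -7

After the edit, cleaning proceeds:
  n1: a read changed (x2 -7->-4) — executes, giving 5 — identical to its old value.
  n2: dirty, but its reads are unchanged (x7 unchanged, n1 unchanged); cached 5 stands.
  n3: a read changed (x2 -7->-4) — executes, giving 5 — identical to its old value.
  n4: dirty, but its reads are unchanged (n2 unchanged, n3 unchanged); cached 5 stands.
  n5: dirty, but its reads are unchanged (n4 unchanged, n3 unchanged); cached 5 stands.
  n7: dirty, but its reads are unchanged (n5 unchanged); cached 5 stands.
  n10: dirty, but its reads are unchanged (n7 unchanged); cached 5 stands.
  n12: dirty, but its reads are unchanged (n10 unchanged, n5 unchanged); cached 10 stands.
  n14: a read changed (x2 -7->-4) — executes, giving -4.

Note where the cutoff bites: n2 is checked, finds nothing changed, and keeps its cache.

Demanding n14 again yields -4.
3 computations run: n1, n3, n14.
The nodes whose values change: x2, n14.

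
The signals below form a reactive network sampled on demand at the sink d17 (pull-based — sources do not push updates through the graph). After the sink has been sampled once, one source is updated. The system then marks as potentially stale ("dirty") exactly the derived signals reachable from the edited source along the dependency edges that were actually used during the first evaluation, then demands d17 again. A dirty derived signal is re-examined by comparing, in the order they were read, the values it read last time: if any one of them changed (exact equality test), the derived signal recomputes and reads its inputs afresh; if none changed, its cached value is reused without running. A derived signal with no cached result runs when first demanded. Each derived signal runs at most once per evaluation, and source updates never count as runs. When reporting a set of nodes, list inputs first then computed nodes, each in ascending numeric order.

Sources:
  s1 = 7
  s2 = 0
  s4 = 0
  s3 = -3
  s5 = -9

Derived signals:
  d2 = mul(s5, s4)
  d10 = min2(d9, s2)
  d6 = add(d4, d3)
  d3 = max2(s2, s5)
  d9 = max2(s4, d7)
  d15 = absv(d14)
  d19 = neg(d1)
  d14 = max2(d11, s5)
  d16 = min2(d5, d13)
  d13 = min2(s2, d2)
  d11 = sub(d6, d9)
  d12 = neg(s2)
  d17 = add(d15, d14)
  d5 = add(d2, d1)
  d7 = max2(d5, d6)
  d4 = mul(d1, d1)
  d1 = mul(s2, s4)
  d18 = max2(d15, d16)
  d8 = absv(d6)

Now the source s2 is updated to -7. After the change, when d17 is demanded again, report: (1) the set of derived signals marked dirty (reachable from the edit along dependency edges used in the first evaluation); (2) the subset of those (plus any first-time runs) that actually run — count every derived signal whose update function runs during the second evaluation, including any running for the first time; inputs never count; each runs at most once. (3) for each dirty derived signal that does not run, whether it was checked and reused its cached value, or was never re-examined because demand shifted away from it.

Initial pass — values computed on the first demand:
  d1 = mul(0, 0) = 0
  d2 = mul(-9, 0) = 0
  d3 = max2(0, -9) = 0
  d4 = mul(0, 0) = 0
  d5 = add(0, 0) = 0
  d6 = add(0, 0) = 0
  d7 = max2(0, 0) = 0
  d9 = max2(0, 0) = 0
  d11 = sub(0, 0) = 0
  d14 = max2(0, -9) = 0
  d15 = absv(0) = 0
  d17 = add(0, 0) = 0

Second demand — change propagation:
  d1: re-runs because s2 0->-7; new result 0 (unchanged).
  d3: re-runs because s2 0->-7; new result -7.
  d4: re-examined; everything it read last time is the same (d1 unchanged, d1 unchanged) — cache 0 kept, no run.
  d5: re-examined; everything it read last time is the same (d2 unchanged, d1 unchanged) — cache 0 kept, no run.
  d6: re-runs because d3 0->-7; new result -7.
  d7: re-runs because d6 0->-7; new result 0 (unchanged).
  d9: re-examined; everything it read last time is the same (s4 unchanged, d7 unchanged) — cache 0 kept, no run.
  d11: re-runs because d6 0->-7; new result -7.
  d14: re-runs because d11 0->-7; new result -7.
  d15: re-runs because d14 0->-7; new result 7.
  d17: re-runs because d15 0->7; d14 0->-7; new result 0 (unchanged).

The important point: at d4 every value read last time is unchanged, so the dirty flag clears without a run.

Dirty set: d1, d3, d4, d5, d6, d7, d9, d11, d14, d15, d17.
Run set: d1, d3, d6, d7, d11, d14, d15, d17 (8 run).
Re-examined without running (cache reused): d4, d5, d9.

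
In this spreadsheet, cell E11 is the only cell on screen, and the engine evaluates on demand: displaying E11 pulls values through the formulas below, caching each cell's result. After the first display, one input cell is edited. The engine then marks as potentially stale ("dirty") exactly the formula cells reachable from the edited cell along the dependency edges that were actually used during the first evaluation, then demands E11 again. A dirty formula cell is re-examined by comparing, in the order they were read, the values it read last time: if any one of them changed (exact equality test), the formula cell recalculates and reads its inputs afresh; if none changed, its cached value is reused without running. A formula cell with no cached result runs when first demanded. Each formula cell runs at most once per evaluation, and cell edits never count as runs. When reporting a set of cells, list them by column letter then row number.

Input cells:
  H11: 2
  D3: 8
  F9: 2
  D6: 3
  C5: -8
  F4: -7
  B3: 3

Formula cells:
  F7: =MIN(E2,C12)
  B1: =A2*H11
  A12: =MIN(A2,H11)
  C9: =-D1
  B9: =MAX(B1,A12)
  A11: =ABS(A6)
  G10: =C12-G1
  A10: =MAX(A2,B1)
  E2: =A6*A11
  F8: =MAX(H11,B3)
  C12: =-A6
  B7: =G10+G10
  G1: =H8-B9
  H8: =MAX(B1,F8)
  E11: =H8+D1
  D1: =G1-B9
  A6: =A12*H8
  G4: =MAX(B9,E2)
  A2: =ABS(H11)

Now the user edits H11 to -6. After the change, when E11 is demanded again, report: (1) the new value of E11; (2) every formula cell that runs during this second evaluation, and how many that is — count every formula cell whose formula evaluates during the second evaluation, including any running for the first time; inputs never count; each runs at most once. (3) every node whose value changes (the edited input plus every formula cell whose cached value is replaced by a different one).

Initial pass — values computed on the first demand:
  A2 = ABS(2) = 2
  A12 = MIN(2, 2) = 2
  B1 = 2 * 2 = 4
  B9 = MAX(4, 2) = 4
  F8 = MAX(2, 3) = 3
  H8 = MAX(4, 3) = 4
  G1 = 4 - 4 = 0
  D1 = 0 - 4 = -4
  E11 = 4 + -4 = 0

Second demand — change propagation:
  A2: re-runs because H11 2->-6; new result 6.
  A12: re-runs because A2 2->6; H11 2->-6; new result -6.
  B1: re-runs because A2 2->6; H11 2->-6; new result -36.
  B9: re-runs because B1 4->-36; A12 2->-6; new result -6.
  F8: re-runs because H11 2->-6; new result 3 (unchanged).
  H8: re-runs because B1 4->-36; new result 3.
  G1: re-runs because H8 4->3; B9 4->-6; new result 9.
  D1: re-runs because G1 0->9; B9 4->-6; new result 15.
  E11: re-runs because H8 4->3; D1 -4->15; new result 18.

E11 now evaluates to 18.
Run set: A2, A12, B1, B9, D1, E11, F8, G1, H8 (9 run).
Changed values: A2, A12, B1, B9, D1, E11, G1, H8, H11.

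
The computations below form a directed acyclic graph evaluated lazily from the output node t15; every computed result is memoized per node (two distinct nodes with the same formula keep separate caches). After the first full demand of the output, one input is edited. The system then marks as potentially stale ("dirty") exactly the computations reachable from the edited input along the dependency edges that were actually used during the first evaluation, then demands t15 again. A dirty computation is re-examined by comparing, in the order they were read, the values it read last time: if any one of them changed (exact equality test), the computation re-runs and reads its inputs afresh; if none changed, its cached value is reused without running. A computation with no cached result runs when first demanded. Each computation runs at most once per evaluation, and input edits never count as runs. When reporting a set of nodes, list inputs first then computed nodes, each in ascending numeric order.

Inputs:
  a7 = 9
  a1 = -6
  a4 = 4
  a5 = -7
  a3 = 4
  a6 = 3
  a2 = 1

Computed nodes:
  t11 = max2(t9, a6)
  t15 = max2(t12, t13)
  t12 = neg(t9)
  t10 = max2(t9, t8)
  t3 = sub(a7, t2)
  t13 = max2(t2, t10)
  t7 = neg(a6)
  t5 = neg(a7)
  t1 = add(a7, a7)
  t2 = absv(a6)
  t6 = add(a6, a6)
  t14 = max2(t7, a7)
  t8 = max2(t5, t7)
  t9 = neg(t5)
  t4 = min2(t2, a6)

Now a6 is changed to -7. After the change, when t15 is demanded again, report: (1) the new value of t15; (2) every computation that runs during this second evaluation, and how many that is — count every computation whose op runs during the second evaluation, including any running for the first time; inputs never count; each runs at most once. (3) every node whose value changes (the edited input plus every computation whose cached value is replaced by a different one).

First demand of the output computes:
  t2 = absv(3) = 3
  t5 = neg(9) = -9
  t7 = neg(3) = -3
  t8 = max2(-9, -3) = -3
  t9 = neg(-9) = 9
  t10 = max2(9, -3) = 9
  t12 = neg(9) = -9
  t13 = max2(3, 9) = 9
  t15 = max2(-9, 9) = 9

After the edit, cleaning proceeds:
  t2: a read changed (a6 3->-7) — executes, giving 7.
  t7: a read changed (a6 3->-7) — executes, giving 7.
  t8: a read changed (t7 -3->7) — executes, giving 7.
  t10: a read changed (t8 -3->7) — executes, giving 9 — identical to its old value.
  t13: a read changed (t2 3->7) — executes, giving 9 — identical to its old value.
  t15: dirty, but its reads are unchanged (t12 unchanged, t13 unchanged); cached 9 stands.

Note where the cutoff bites: t15 is checked, finds nothing changed, and keeps its cache.

Demanding t15 again yields 9.
5 computations run: t2, t7, t8, t10, t13.
The nodes whose values change: a6, t2, t7, t8.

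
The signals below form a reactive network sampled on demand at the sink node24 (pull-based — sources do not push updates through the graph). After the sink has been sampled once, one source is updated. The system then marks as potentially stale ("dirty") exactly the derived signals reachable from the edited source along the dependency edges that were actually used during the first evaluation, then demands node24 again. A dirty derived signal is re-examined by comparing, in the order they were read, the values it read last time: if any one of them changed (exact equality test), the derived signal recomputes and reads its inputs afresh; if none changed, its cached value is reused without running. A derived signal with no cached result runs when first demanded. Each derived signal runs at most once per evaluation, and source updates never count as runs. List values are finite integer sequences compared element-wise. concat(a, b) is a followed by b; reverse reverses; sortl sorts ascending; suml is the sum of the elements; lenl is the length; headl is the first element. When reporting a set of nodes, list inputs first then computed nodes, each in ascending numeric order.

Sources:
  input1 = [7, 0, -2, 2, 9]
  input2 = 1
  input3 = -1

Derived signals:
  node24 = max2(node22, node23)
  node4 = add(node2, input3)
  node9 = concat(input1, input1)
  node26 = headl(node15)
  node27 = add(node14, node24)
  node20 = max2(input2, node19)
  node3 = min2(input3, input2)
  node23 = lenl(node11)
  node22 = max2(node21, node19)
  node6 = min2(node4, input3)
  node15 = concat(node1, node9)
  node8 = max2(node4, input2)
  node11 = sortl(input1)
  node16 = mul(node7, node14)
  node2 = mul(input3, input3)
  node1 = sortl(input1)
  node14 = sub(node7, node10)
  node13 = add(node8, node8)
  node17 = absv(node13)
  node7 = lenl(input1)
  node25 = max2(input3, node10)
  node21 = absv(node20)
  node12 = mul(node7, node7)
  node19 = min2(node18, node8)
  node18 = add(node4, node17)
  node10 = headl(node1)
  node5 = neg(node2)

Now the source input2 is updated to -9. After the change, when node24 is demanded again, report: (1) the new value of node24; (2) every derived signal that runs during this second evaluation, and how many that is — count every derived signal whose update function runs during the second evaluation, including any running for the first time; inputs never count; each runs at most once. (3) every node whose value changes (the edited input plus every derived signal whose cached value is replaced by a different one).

node24 now evaluates to 5.
Run set: node8, node13, node17, node18, node19, node20, node21, node22, node24 (9 run).
Changed values: input2, node8, node13, node17, node18, node19, node20, node21, node22.

Initial pass — values computed on the first demand:
  node2 = mul(-1, -1) = 1
  node4 = add(1, -1) = 0
  node8 = max2(0, 1) = 1
  node11 = sortl([7, 0, -2, 2, 9]) = [-2, 0, 2, 7, 9]
  node13 = add(1, 1) = 2
  node17 = absv(2) = 2
  node18 = add(0, 2) = 2
  node19 = min2(2, 1) = 1
  node20 = max2(1, 1) = 1
  node21 = absv(1) = 1
  node22 = max2(1, 1) = 1
  node23 = lenl([-2, 0, 2, 7, 9]) = 5
  node24 = max2(1, 5) = 5

Second demand — change propagation:
  node8: re-runs because input2 1->-9; new result 0.
  node13: re-runs because node8 1->0; node8 1->0; new result 0.
  node17: re-runs because node13 2->0; new result 0.
  node18: re-runs because node17 2->0; new result 0.
  node19: re-runs because node18 2->0; node8 1->0; new result 0.
  node20: re-runs because input2 1->-9; node19 1->0; new result 0.
  node21: re-runs because node20 1->0; new result 0.
  node22: re-runs because node21 1->0; node19 1->0; new result 0.
  node24: re-runs because node22 1->0; new result 5 (unchanged).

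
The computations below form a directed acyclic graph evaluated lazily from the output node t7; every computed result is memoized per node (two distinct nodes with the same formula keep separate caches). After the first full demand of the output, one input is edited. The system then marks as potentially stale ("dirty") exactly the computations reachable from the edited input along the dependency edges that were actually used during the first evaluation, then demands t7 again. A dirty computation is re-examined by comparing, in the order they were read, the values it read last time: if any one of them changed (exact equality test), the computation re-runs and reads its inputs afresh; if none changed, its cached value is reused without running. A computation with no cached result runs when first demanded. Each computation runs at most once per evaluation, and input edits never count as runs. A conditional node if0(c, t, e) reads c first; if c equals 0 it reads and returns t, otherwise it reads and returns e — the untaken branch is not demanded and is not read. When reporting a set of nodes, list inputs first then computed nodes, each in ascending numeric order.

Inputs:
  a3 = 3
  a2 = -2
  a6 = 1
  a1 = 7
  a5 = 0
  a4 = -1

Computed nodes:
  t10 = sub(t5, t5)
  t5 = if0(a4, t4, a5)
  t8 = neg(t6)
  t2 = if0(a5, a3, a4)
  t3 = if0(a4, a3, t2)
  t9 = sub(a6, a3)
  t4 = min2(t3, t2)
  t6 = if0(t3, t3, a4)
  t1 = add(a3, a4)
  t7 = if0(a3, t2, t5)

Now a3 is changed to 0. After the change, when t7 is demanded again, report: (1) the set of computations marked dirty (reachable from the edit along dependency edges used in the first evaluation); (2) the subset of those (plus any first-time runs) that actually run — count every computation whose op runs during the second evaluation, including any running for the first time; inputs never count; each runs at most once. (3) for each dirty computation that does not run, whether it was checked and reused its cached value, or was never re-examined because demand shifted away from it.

First demand of the output computes:
  t5 = if0(a4=-1 -> else branch a5) = 0
  t7 = if0(a3=3 -> else branch t5) = 0

After the edit, cleaning proceeds:
  t2: had never run; runs now, result 0.
  t7: a read changed (a3 3->0) — executes, giving 0 — identical to its old value.

Note the branch switch — t2 had no cache and runs now for the first time.

The edit dirties: t7.
2 computations run: t2, t7.
No dirty computation escaped a run.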